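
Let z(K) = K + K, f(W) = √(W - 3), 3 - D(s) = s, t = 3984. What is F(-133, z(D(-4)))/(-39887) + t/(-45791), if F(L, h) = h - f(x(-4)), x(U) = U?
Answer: -159550882/1826465617 + I*√7/39887 ≈ -0.087355 + 6.6331e-5*I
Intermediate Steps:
D(s) = 3 - s
f(W) = √(-3 + W)
z(K) = 2*K
F(L, h) = h - I*√7 (F(L, h) = h - √(-3 - 4) = h - √(-7) = h - I*√7)
F(-133, z(D(-4)))/(-39887) + t/(-45791) = (2*(3 - 1*(-4)) - I*√7)/(-39887) + 3984/(-45791) = (2*(3 + 4) - I*√7)*(-1/39887) + 3984*(-1/45791) = (2*7 - I*√7)*(-1/39887) - 3984/45791 = (14 - I*√7)*(-1/39887) - 3984/45791 = (-14/39887 + I*√7/39887) - 3984/45791 = -159550882/1826465617 + I*√7/39887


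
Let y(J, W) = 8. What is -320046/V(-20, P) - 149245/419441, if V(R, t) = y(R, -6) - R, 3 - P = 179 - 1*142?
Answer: -67122296573/5872174 ≈ -11431.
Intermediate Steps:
P = -34 (P = 3 - (179 - 1*142) = 3 - (179 - 142) = 3 - 1*37 = 3 - 37 = -34)
V(R, t) = 8 - R
-320046/V(-20, P) - 149245/419441 = -320046/(8 - 1*(-20)) - 149245/419441 = -320046/(8 + 20) - 149245*1/419441 = -320046/28 - 149245/419441 = -320046*1/28 - 149245/419441 = -160023/14 - 149245/419441 = -67122296573/5872174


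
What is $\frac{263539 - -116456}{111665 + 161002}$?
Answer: $\frac{126665}{90889} \approx 1.3936$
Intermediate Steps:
$\frac{263539 - -116456}{111665 + 161002} = \frac{263539 + \left(-107375 + 223831\right)}{272667} = \left(263539 + 116456\right) \frac{1}{272667} = 379995 \cdot \frac{1}{272667} = \frac{126665}{90889}$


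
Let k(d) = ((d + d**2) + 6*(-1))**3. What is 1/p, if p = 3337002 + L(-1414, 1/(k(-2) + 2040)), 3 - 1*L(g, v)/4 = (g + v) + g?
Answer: 494/1654073043 ≈ 2.9866e-7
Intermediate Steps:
k(d) = (-6 + d + d**2)**3 (k(d) = ((d + d**2) - 6)**3 = (-6 + d + d**2)**3)
L(g, v) = 12 - 8*g - 4*v (L(g, v) = 12 - 4*((g + v) + g) = 12 - 4*(v + 2*g) = 12 + (-8*g - 4*v) = 12 - 8*g - 4*v)
p = 1654073043/494 (p = 3337002 + (12 - 8*(-1414) - 4/((-6 - 2 + (-2)**2)**3 + 2040)) = 3337002 + (12 + 11312 - 4/((-6 - 2 + 4)**3 + 2040)) = 3337002 + (12 + 11312 - 4/((-4)**3 + 2040)) = 3337002 + (12 + 11312 - 4/(-64 + 2040)) = 3337002 + (12 + 11312 - 4/1976) = 3337002 + (12 + 11312 - 4*1/1976) = 3337002 + (12 + 11312 - 1/494) = 3337002 + 5594055/494 = 1654073043/494 ≈ 3.3483e+6)
1/p = 1/(1654073043/494) = 494/1654073043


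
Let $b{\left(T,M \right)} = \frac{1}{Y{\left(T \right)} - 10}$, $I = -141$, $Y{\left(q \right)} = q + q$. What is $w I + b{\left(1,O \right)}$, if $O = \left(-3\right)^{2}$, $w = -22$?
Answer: $\frac{24815}{8} \approx 3101.9$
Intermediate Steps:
$O = 9$
$Y{\left(q \right)} = 2 q$
$b{\left(T,M \right)} = \frac{1}{-10 + 2 T}$ ($b{\left(T,M \right)} = \frac{1}{2 T - 10} = \frac{1}{-10 + 2 T}$)
$w I + b{\left(1,O \right)} = \left(-22\right) \left(-141\right) + \frac{1}{2 \left(-5 + 1\right)} = 3102 + \frac{1}{2 \left(-4\right)} = 3102 + \frac{1}{2} \left(- \frac{1}{4}\right) = 3102 - \frac{1}{8} = \frac{24815}{8}$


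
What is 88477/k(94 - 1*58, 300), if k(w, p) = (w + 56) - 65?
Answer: 88477/27 ≈ 3276.9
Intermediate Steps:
k(w, p) = -9 + w (k(w, p) = (56 + w) - 65 = -9 + w)
88477/k(94 - 1*58, 300) = 88477/(-9 + (94 - 1*58)) = 88477/(-9 + (94 - 58)) = 88477/(-9 + 36) = 88477/27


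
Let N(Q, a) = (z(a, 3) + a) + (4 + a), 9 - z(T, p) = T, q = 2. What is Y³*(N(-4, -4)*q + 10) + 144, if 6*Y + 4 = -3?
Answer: 5375/54 ≈ 99.537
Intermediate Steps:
z(T, p) = 9 - T
Y = -7/6 (Y = -⅔ + (⅙)*(-3) = -⅔ - ½ = -7/6 ≈ -1.1667)
N(Q, a) = 13 + a (N(Q, a) = ((9 - a) + a) + (4 + a) = 9 + (4 + a) = 13 + a)
Y³*(N(-4, -4)*q + 10) + 144 = (-7/6)³*((13 - 4)*2 + 10) + 144 = -343*(9*2 + 10)/216 + 144 = -343*(18 + 10)/216 + 144 = -343/216*28 + 144 = -2401/54 + 144 = 5375/54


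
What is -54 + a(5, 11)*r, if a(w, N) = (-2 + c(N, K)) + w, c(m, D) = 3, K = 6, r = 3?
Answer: -36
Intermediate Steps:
a(w, N) = 1 + w (a(w, N) = (-2 + 3) + w = 1 + w)
-54 + a(5, 11)*r = -54 + (1 + 5)*3 = -54 + 6*3 = -54 + 18 = -36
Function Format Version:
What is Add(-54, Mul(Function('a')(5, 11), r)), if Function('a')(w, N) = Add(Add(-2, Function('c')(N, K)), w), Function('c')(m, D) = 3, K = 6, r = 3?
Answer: -36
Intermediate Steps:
Function('a')(w, N) = Add(1, w) (Function('a')(w, N) = Add(Add(-2, 3), w) = Add(1, w))
Add(-54, Mul(Function('a')(5, 11), r)) = Add(-54, Mul(Add(1, 5), 3)) = Add(-54, Mul(6, 3)) = Add(-54, 18) = -36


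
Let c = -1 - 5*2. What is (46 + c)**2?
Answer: 1225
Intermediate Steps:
c = -11 (c = -1 - 10 = -11)
(46 + c)**2 = (46 - 11)**2 = 35**2 = 1225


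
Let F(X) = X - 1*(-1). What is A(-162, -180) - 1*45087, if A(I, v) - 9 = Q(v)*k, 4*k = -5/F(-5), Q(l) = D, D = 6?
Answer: -360609/8 ≈ -45076.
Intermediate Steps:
F(X) = 1 + X (F(X) = X + 1 = 1 + X)
Q(l) = 6
k = 5/16 (k = (-5/(1 - 5))/4 = (-5/(-4))/4 = (-5*(-1/4))/4 = (1/4)*(5/4) = 5/16 ≈ 0.31250)
A(I, v) = 87/8 (A(I, v) = 9 + 6*(5/16) = 9 + 15/8 = 87/8)
A(-162, -180) - 1*45087 = 87/8 - 1*45087 = 87/8 - 45087 = -360609/8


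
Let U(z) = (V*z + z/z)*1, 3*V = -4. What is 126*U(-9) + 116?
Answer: 1754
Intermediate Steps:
V = -4/3 (V = (1/3)*(-4) = -4/3 ≈ -1.3333)
U(z) = 1 - 4*z/3 (U(z) = (-4*z/3 + z/z)*1 = (-4*z/3 + 1)*1 = (1 - 4*z/3)*1 = 1 - 4*z/3)
126*U(-9) + 116 = 126*(1 - 4/3*(-9)) + 116 = 126*(1 + 12) + 116 = 126*13 + 116 = 1638 + 116 = 1754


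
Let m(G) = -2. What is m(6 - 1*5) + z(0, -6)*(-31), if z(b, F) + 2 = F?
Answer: 246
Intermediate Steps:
z(b, F) = -2 + F
m(6 - 1*5) + z(0, -6)*(-31) = -2 + (-2 - 6)*(-31) = -2 - 8*(-31) = -2 + 248 = 246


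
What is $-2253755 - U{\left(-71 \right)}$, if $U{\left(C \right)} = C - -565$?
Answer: $-2254249$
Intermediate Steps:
$U{\left(C \right)} = 565 + C$ ($U{\left(C \right)} = C + 565 = 565 + C$)
$-2253755 - U{\left(-71 \right)} = -2253755 - \left(565 - 71\right) = -2253755 - 494 = -2254249$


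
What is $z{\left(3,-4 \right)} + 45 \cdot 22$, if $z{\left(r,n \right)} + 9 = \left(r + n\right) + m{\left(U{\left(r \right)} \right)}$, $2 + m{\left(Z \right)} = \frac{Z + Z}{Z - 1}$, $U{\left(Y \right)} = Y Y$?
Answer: $\frac{3921}{4} \approx 980.25$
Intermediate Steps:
$U{\left(Y \right)} = Y^{2}$
$m{\left(Z \right)} = -2 + \frac{2 Z}{-1 + Z}$ ($m{\left(Z \right)} = -2 + \frac{Z + Z}{Z - 1} = -2 + \frac{2 Z}{-1 + Z}$)
$z{\left(r,n \right)} = -9 + n + r + \frac{2}{-1 + r^{2}}$ ($z{\left(r,n \right)} = -9 + \left(\left(r + n\right) + \frac{2}{-1 + r^{2}}\right) = -9 + \left(\left(n + r\right) + \frac{2}{-1 + r^{2}}\right) = -9 + \left(n + r + \frac{2}{-1 + r^{2}}\right) = -9 + n + r + \frac{2}{-1 + r^{2}}$)
$z{\left(3,-4 \right)} + 45 \cdot 22 = \frac{2 + \left(-1 + 3^{2}\right) \left(-9 - 4 + 3\right)}{-1 + 3^{2}} + 45 \cdot 22 = \frac{2 + \left(-1 + 9\right) \left(-10\right)}{-1 + 9} + 990 = \frac{2 + 8 \left(-10\right)}{8} + 990 = \frac{2 - 80}{8} + 990 = \frac{1}{8} \left(-78\right) + 990 = - \frac{39}{4} + 990 = \frac{3921}{4}$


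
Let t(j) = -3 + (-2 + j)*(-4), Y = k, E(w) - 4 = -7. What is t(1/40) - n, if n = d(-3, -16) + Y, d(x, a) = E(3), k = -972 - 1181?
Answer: 21609/10 ≈ 2160.9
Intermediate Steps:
E(w) = -3 (E(w) = 4 - 7 = -3)
k = -2153
d(x, a) = -3
Y = -2153
t(j) = 5 - 4*j (t(j) = -3 + (8 - 4*j) = 5 - 4*j)
n = -2156 (n = -3 - 2153 = -2156)
t(1/40) - n = (5 - 4/40) - 1*(-2156) = (5 - 4*1/40) + 2156 = (5 - 1/10) + 2156 = 49/10 + 2156 = 21609/10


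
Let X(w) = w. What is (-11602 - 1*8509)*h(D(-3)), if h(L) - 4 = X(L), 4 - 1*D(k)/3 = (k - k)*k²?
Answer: -321776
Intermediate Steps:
D(k) = 12 (D(k) = 12 - 3*(k - k)*k² = 12 - 0*k² = 12 - 3*0 = 12 + 0 = 12)
h(L) = 4 + L
(-11602 - 1*8509)*h(D(-3)) = (-11602 - 1*8509)*(4 + 12) = (-11602 - 8509)*16 = -20111*16 = -321776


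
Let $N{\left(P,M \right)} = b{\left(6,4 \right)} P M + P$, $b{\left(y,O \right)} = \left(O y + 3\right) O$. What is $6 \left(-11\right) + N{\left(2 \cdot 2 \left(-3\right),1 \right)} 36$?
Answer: $-47154$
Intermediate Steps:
$b{\left(y,O \right)} = O \left(3 + O y\right)$ ($b{\left(y,O \right)} = \left(3 + O y\right) O = O \left(3 + O y\right)$)
$N{\left(P,M \right)} = P + 108 M P$ ($N{\left(P,M \right)} = 4 \left(3 + 4 \cdot 6\right) P M + P = 4 \left(3 + 24\right) P M + P = 4 \cdot 27 P M + P = 108 P M + P = 108 M P + P = P + 108 M P$)
$6 \left(-11\right) + N{\left(2 \cdot 2 \left(-3\right),1 \right)} 36 = 6 \left(-11\right) + 2 \cdot 2 \left(-3\right) \left(1 + 108 \cdot 1\right) 36 = -66 + 4 \left(-3\right) \left(1 + 108\right) 36 = -66 + \left(-12\right) 109 \cdot 36 = -66 - 47088 = -47154$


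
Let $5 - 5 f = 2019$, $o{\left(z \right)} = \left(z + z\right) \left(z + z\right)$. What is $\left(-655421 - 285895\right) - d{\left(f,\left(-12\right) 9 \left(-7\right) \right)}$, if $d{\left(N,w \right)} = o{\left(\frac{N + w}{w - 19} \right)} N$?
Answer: $- \frac{63886584102164}{67896125} \approx -9.4095 \cdot 10^{5}$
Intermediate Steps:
$o{\left(z \right)} = 4 z^{2}$ ($o{\left(z \right)} = 2 z 2 z = 4 z^{2}$)
$f = - \frac{2014}{5}$ ($f = 1 - \frac{2019}{5} = - \frac{2014}{5} \approx -402.8$)
$d{\left(N,w \right)} = \frac{4 N \left(N + w\right)^{2}}{\left(-19 + w\right)^{2}}$ ($d{\left(N,w \right)} = 4 \left(\frac{N + w}{w - 19}\right)^{2} N = 4 \left(\frac{N + w}{-19 + w}\right)^{2} N = 4 \frac{\left(N + w\right)^{2}}{\left(-19 + w\right)^{2}} N = \frac{4 \left(N + w\right)^{2}}{\left(-19 + w\right)^{2}} N = \frac{4 N \left(N + w\right)^{2}}{\left(-19 + w\right)^{2}}$)
$\left(-655421 - 285895\right) - d{\left(f,\left(-12\right) 9 \left(-7\right) \right)} = \left(-655421 - 285895\right) - 4 \left(- \frac{2014}{5}\right) \frac{1}{\left(-19 + \left(-12\right) 9 \left(-7\right)\right)^{2}} \left(- \frac{2014}{5} + \left(-12\right) 9 \left(-7\right)\right)^{2} = -941316 - 4 \left(- \frac{2014}{5}\right) \frac{1}{\left(-19 - -756\right)^{2}} \left(- \frac{2014}{5} - -756\right)^{2} = -941316 - 4 \left(- \frac{2014}{5}\right) \frac{1}{\left(-19 + 756\right)^{2}} \left(- \frac{2014}{5} + 756\right)^{2} = -941316 - 4 \left(- \frac{2014}{5}\right) \frac{1}{543169} \left(\frac{1766}{5}\right)^{2} = -941316 - 4 \left(- \frac{2014}{5}\right) \frac{1}{543169} \cdot \frac{3118756}{25} = -941316 - - \frac{25124698336}{67896125} = -941316 + \frac{25124698336}{67896125} = - \frac{63886584102164}{67896125}$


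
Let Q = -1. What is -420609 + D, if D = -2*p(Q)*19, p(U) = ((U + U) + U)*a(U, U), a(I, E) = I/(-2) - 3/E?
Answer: -420210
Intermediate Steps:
a(I, E) = -3/E - I/2 (a(I, E) = I*(-½) - 3/E = -I/2 - 3/E = -3/E - I/2)
p(U) = 3*U*(-3/U - U/2) (p(U) = ((U + U) + U)*(-3/U - U/2) = (2*U + U)*(-3/U - U/2) = (3*U)*(-3/U - U/2) = 3*U*(-3/U - U/2))
D = 399 (D = -2*(-9 - 3/2*(-1)²)*19 = -2*(-9 - 3/2*1)*19 = -2*(-9 - 3/2)*19 = -2*(-21/2)*19 = 21*19 = 399)
-420609 + D = -420609 + 399 = -420210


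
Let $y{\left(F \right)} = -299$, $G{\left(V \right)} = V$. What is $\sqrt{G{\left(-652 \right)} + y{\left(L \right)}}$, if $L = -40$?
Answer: $i \sqrt{951} \approx 30.838 i$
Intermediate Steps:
$\sqrt{G{\left(-652 \right)} + y{\left(L \right)}} = \sqrt{-652 - 299} = \sqrt{-951} = i \sqrt{951}$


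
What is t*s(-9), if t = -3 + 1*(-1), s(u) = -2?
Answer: 8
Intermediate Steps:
t = -4 (t = -3 - 1 = -4)
t*s(-9) = -4*(-2) = 8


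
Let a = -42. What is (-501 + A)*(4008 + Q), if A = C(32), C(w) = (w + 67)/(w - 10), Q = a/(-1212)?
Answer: -803955639/404 ≈ -1.9900e+6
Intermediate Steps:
Q = 7/202 (Q = -42/(-1212) = -42*(-1/1212) = 7/202 ≈ 0.034653)
C(w) = (67 + w)/(-10 + w)
A = 9/2 (A = (67 + 32)/(-10 + 32) = 99/22 = (1/22)*99 = 9/2 ≈ 4.5000)
(-501 + A)*(4008 + Q) = (-501 + 9/2)*(4008 + 7/202) = -993/2*809623/202 = -803955639/404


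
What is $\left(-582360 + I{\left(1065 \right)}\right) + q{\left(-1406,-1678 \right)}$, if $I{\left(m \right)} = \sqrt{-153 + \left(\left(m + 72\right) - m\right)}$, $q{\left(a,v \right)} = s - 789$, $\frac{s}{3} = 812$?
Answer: $-580713 + 9 i \approx -5.8071 \cdot 10^{5} + 9.0 i$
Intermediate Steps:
$s = 2436$ ($s = 3 \cdot 812 = 2436$)
$q{\left(a,v \right)} = 1647$ ($q{\left(a,v \right)} = 2436 - 789 = 1647$)
$I{\left(m \right)} = 9 i$ ($I{\left(m \right)} = \sqrt{-153 + \left(\left(72 + m\right) - m\right)} = \sqrt{-153 + 72} = \sqrt{-81} = 9 i$)
$\left(-582360 + I{\left(1065 \right)}\right) + q{\left(-1406,-1678 \right)} = \left(-582360 + 9 i\right) + 1647 = -580713 + 9 i$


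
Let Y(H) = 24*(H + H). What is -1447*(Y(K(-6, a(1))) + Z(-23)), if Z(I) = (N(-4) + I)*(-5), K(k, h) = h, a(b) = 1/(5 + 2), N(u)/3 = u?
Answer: -1842031/7 ≈ -2.6315e+5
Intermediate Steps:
N(u) = 3*u
a(b) = ⅐ (a(b) = 1/7 = ⅐)
Y(H) = 48*H (Y(H) = 24*(2*H) = 48*H)
Z(I) = 60 - 5*I (Z(I) = (3*(-4) + I)*(-5) = (-12 + I)*(-5) = 60 - 5*I)
-1447*(Y(K(-6, a(1))) + Z(-23)) = -1447*(48*(⅐) + (60 - 5*(-23))) = -1447*(48/7 + (60 + 115)) = -1447*(48/7 + 175) = -1447*1273/7 = -1842031/7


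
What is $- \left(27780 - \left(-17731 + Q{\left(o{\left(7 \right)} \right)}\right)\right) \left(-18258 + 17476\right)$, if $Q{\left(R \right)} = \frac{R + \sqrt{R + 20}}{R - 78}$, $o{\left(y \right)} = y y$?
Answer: $\frac{1032136776}{29} + \frac{782 \sqrt{69}}{29} \approx 3.5591 \cdot 10^{7}$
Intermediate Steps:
$o{\left(y \right)} = y^{2}$
$Q{\left(R \right)} = \frac{R + \sqrt{20 + R}}{-78 + R}$
$- \left(27780 - \left(-17731 + Q{\left(o{\left(7 \right)} \right)}\right)\right) \left(-18258 + 17476\right) = - \left(27780 + \left(17731 - \frac{7^{2} + \sqrt{20 + 7^{2}}}{-78 + 7^{2}}\right)\right) \left(-18258 + 17476\right) = - \left(27780 + \left(17731 - \frac{49 + \sqrt{20 + 49}}{-78 + 49}\right)\right) \left(-782\right) = - \left(27780 + \left(17731 - \frac{49 + \sqrt{69}}{-29}\right)\right) \left(-782\right) = - \left(27780 + \left(17731 - - \frac{49 + \sqrt{69}}{29}\right)\right) \left(-782\right) = - \left(27780 + \left(17731 - \left(- \frac{49}{29} - \frac{\sqrt{69}}{29}\right)\right)\right) \left(-782\right) = - \left(27780 + \left(17731 + \left(\frac{49}{29} + \frac{\sqrt{69}}{29}\right)\right)\right) \left(-782\right) = - \left(27780 + \left(\frac{514248}{29} + \frac{\sqrt{69}}{29}\right)\right) \left(-782\right) = - \left(\frac{1319868}{29} + \frac{\sqrt{69}}{29}\right) \left(-782\right) = - (- \frac{1032136776}{29} - \frac{782 \sqrt{69}}{29}) = \frac{1032136776}{29} + \frac{782 \sqrt{69}}{29}$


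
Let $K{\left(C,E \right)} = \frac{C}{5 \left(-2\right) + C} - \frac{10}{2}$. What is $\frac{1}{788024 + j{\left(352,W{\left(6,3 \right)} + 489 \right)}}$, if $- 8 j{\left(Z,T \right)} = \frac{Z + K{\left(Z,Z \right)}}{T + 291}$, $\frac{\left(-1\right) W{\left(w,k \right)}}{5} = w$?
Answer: $\frac{1026000}{808512564487} \approx 1.269 \cdot 10^{-6}$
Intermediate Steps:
$W{\left(w,k \right)} = - 5 w$
$K{\left(C,E \right)} = -5 + \frac{C}{-10 + C}$ ($K{\left(C,E \right)} = \frac{C}{-10 + C} - 5 = -5 + \frac{C}{-10 + C}$)
$j{\left(Z,T \right)} = - \frac{Z + \frac{2 \left(25 - 2 Z\right)}{-10 + Z}}{8 \left(291 + T\right)}$ ($j{\left(Z,T \right)} = - \frac{\left(Z + \frac{2 \left(25 - 2 Z\right)}{-10 + Z}\right) \frac{1}{T + 291}}{8} = - \frac{\left(Z + \frac{2 \left(25 - 2 Z\right)}{-10 + Z}\right) \frac{1}{291 + T}}{8} = - \frac{\frac{1}{291 + T} \left(Z + \frac{2 \left(25 - 2 Z\right)}{-10 + Z}\right)}{8} = - \frac{Z + \frac{2 \left(25 - 2 Z\right)}{-10 + Z}}{8 \left(291 + T\right)}$)
$\frac{1}{788024 + j{\left(352,W{\left(6,3 \right)} + 489 \right)}} = \frac{1}{788024 + \frac{-50 + 4 \cdot 352 - 352 \left(-10 + 352\right)}{8 \left(-10 + 352\right) \left(291 + \left(\left(-5\right) 6 + 489\right)\right)}} = \frac{1}{788024 + \frac{-50 + 1408 - 352 \cdot 342}{8 \cdot 342 \left(291 + \left(-30 + 489\right)\right)}} = \frac{1}{788024 + \frac{1}{8} \cdot \frac{1}{342} \frac{1}{291 + 459} \left(-50 + 1408 - 120384\right)} = \frac{1}{788024 + \frac{1}{8} \cdot \frac{1}{342} \cdot \frac{1}{750} \left(-119026\right)} = \frac{1}{788024 - \frac{59513}{1026000}} = \frac{1}{\frac{808512564487}{1026000}} = \frac{1026000}{808512564487}$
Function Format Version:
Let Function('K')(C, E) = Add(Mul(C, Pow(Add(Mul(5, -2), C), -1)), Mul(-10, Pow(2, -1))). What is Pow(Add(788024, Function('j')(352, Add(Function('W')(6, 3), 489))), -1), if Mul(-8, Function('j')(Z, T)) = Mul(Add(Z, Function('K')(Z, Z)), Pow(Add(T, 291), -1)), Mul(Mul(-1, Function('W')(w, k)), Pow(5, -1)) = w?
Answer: Rational(1026000, 808512564487) ≈ 1.2690e-6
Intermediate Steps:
Function('W')(w, k) = Mul(-5, w)
Function('K')(C, E) = Add(-5, Mul(C, Pow(Add(-10, C), -1))) (Function('K')(C, E) = Add(Mul(C, Pow(Add(-10, C), -1)), Mul(-10, Rational(1, 2))) = Add(Mul(C, Pow(Add(-10, C), -1)), -5) = Add(-5, Mul(C, Pow(Add(-10, C), -1))))
Function('j')(Z, T) = Mul(Rational(-1, 8), Pow(Add(291, T), -1), Add(Z, Mul(2, Pow(Add(-10, Z), -1), Add(25, Mul(-2, Z))))) (Function('j')(Z, T) = Mul(Rational(-1, 8), Mul(Add(Z, Mul(2, Pow(Add(-10, Z), -1), Add(25, Mul(-2, Z)))), Pow(Add(T, 291), -1))) = Mul(Rational(-1, 8), Mul(Add(Z, Mul(2, Pow(Add(-10, Z), -1), Add(25, Mul(-2, Z)))), Pow(Add(291, T), -1))) = Mul(Rational(-1, 8), Mul(Pow(Add(291, T), -1), Add(Z, Mul(2, Pow(Add(-10, Z), -1), Add(25, Mul(-2, Z)))))) = Mul(Rational(-1, 8), Pow(Add(291, T), -1), Add(Z, Mul(2, Pow(Add(-10, Z), -1), Add(25, Mul(-2, Z))))))
Pow(Add(788024, Function('j')(352, Add(Function('W')(6, 3), 489))), -1) = Pow(Add(788024, Mul(Rational(1, 8), Pow(Add(-10, 352), -1), Pow(Add(291, Add(Mul(-5, 6), 489)), -1), Add(-50, Mul(4, 352), Mul(-1, 352, Add(-10, 352))))), -1) = Pow(Add(788024, Mul(Rational(1, 8), Pow(342, -1), Pow(Add(291, Add(-30, 489)), -1), Add(-50, 1408, Mul(-1, 352, 342)))), -1) = Pow(Add(788024, Mul(Rational(1, 8), Rational(1, 342), Pow(Add(291, 459), -1), Add(-50, 1408, -120384))), -1) = Pow(Add(788024, Mul(Rational(1, 8), Rational(1, 342), Pow(750, -1), -119026)), -1) = Pow(Add(788024, Mul(Rational(1, 8), Rational(1, 342), Rational(1, 750), -119026)), -1) = Pow(Add(788024, Rational(-59513, 1026000)), -1) = Pow(Rational(808512564487, 1026000), -1) = Rational(1026000, 808512564487)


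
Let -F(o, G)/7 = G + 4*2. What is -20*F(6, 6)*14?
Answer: 27440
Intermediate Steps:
F(o, G) = -56 - 7*G (F(o, G) = -7*(G + 4*2) = -7*(G + 8) = -7*(8 + G) = -56 - 7*G)
-20*F(6, 6)*14 = -20*(-56 - 7*6)*14 = -20*(-56 - 42)*14 = -20*(-98)*14 = 1960*14 = 27440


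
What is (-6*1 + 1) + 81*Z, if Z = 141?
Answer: 11416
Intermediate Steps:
(-6*1 + 1) + 81*Z = (-6*1 + 1) + 81*141 = (-6 + 1) + 11421 = -5 + 11421 = 11416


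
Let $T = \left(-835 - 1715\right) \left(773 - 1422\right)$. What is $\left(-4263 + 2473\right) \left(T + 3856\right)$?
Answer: $-2969262740$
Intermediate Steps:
$T = 1654950$ ($T = \left(-2550\right) \left(-649\right) = 1654950$)
$\left(-4263 + 2473\right) \left(T + 3856\right) = \left(-4263 + 2473\right) \left(1654950 + 3856\right) = \left(-1790\right) 1658806 = -2969262740$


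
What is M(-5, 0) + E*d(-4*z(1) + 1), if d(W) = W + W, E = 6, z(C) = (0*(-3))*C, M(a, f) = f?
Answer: 12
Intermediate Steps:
z(C) = 0 (z(C) = 0*C = 0)
d(W) = 2*W
M(-5, 0) + E*d(-4*z(1) + 1) = 0 + 6*(2*(-4*0 + 1)) = 0 + 6*(2*(0 + 1)) = 0 + 6*(2*1) = 0 + 6*2 = 0 + 12 = 12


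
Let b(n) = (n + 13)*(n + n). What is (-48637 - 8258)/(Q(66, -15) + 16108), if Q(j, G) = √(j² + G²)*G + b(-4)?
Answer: -912368220/256122571 - 2560275*√509/256122571 ≈ -3.7878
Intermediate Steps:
b(n) = 2*n*(13 + n) (b(n) = (13 + n)*(2*n) = 2*n*(13 + n))
Q(j, G) = -72 + G*√(G² + j²) (Q(j, G) = √(j² + G²)*G + 2*(-4)*(13 - 4) = √(G² + j²)*G + 2*(-4)*9 = G*√(G² + j²) - 72 = -72 + G*√(G² + j²))
(-48637 - 8258)/(Q(66, -15) + 16108) = (-48637 - 8258)/((-72 - 15*√((-15)² + 66²)) + 16108) = -56895/((-72 - 15*√(225 + 4356)) + 16108) = -56895/((-72 - 45*√509) + 16108) = -56895/(16036 - 45*√509)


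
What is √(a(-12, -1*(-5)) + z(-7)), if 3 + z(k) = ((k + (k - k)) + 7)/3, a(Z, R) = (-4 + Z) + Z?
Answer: I*√31 ≈ 5.5678*I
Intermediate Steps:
a(Z, R) = -4 + 2*Z
z(k) = -⅔ + k/3 (z(k) = -3 + ((k + (k - k)) + 7)/3 = -3 + ((k + 0) + 7)*(⅓) = -3 + (k + 7)*(⅓) = -3 + (7 + k)*(⅓) = -3 + (7/3 + k/3) = -⅔ + k/3)
√(a(-12, -1*(-5)) + z(-7)) = √((-4 + 2*(-12)) + (-⅔ + (⅓)*(-7))) = √((-4 - 24) + (-⅔ - 7/3)) = √(-28 - 3) = √(-31) = I*√31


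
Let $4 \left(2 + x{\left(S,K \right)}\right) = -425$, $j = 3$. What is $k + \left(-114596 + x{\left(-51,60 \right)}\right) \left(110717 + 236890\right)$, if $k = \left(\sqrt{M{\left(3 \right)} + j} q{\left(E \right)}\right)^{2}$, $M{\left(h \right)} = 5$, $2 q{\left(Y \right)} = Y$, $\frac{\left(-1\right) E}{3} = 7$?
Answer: $- \frac{159487997391}{4} \approx -3.9872 \cdot 10^{10}$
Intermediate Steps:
$E = -21$ ($E = \left(-3\right) 7 = -21$)
$q{\left(Y \right)} = \frac{Y}{2}$
$x{\left(S,K \right)} = - \frac{433}{4}$ ($x{\left(S,K \right)} = -2 + \frac{1}{4} \left(-425\right) = -2 - \frac{425}{4} = - \frac{433}{4}$)
$k = 882$ ($k = \left(\sqrt{5 + 3} \cdot \frac{1}{2} \left(-21\right)\right)^{2} = \left(\sqrt{8} \left(- \frac{21}{2}\right)\right)^{2} = \left(2 \sqrt{2} \left(- \frac{21}{2}\right)\right)^{2} = \left(- 21 \sqrt{2}\right)^{2} = 882$)
$k + \left(-114596 + x{\left(-51,60 \right)}\right) \left(110717 + 236890\right) = 882 + \left(-114596 - \frac{433}{4}\right) \left(110717 + 236890\right) = 882 - \frac{159488000919}{4} = - \frac{159487997391}{4}$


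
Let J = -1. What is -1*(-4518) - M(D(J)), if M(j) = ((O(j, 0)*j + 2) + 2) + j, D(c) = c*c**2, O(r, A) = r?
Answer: 4514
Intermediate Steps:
D(c) = c**3
M(j) = 4 + j + j**2 (M(j) = ((j*j + 2) + 2) + j = ((j**2 + 2) + 2) + j = ((2 + j**2) + 2) + j = (4 + j**2) + j = 4 + j + j**2)
-1*(-4518) - M(D(J)) = -1*(-4518) - (4 + (-1)**3 + ((-1)**3)**2) = 4518 - (4 - 1 + (-1)**2) = 4518 - (4 - 1 + 1) = 4518 - 1*4 = 4518 - 4 = 4514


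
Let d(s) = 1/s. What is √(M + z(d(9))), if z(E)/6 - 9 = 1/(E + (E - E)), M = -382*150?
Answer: 2*I*√14298 ≈ 239.15*I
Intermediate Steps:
M = -57300
z(E) = 54 + 6/E (z(E) = 54 + 6/(E + (E - E)) = 54 + 6/(E + 0) = 54 + 6/E)
√(M + z(d(9))) = √(-57300 + (54 + 6/(1/9))) = √(-57300 + (54 + 6/(⅑))) = √(-57300 + (54 + 6*9)) = √(-57300 + (54 + 54)) = √(-57300 + 108) = √(-57192) = 2*I*√14298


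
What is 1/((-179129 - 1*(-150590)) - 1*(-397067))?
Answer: 1/368528 ≈ 2.7135e-6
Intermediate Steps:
1/((-179129 - 1*(-150590)) - 1*(-397067)) = 1/((-179129 + 150590) + 397067) = 1/(-28539 + 397067) = 1/368528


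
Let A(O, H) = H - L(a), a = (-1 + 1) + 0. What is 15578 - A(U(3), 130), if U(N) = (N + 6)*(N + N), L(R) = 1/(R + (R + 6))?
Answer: 92689/6 ≈ 15448.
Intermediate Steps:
a = 0 (a = 0 + 0 = 0)
L(R) = 1/(6 + 2*R) (L(R) = 1/(R + (6 + R)) = 1/(6 + 2*R))
U(N) = 2*N*(6 + N) (U(N) = (6 + N)*(2*N) = 2*N*(6 + N))
A(O, H) = -⅙ + H (A(O, H) = H - 1/(2*(3 + 0)) = H - 1/(2*3) = H - 1*⅙ = H - ⅙ = -⅙ + H)
15578 - A(U(3), 130) = 15578 - (-⅙ + 130) = 15578 - 1*779/6 = 15578 - 779/6 = 92689/6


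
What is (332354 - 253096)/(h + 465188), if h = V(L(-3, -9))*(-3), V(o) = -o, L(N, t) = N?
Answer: 79258/465179 ≈ 0.17038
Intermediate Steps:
h = -9 (h = -1*(-3)*(-3) = 3*(-3) = -9)
(332354 - 253096)/(h + 465188) = (332354 - 253096)/(-9 + 465188) = 79258/465179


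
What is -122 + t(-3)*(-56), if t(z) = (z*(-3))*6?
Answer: -3146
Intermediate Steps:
t(z) = -18*z (t(z) = -3*z*6 = -18*z)
-122 + t(-3)*(-56) = -122 - 18*(-3)*(-56) = -122 + 54*(-56) = -122 - 3024 = -3146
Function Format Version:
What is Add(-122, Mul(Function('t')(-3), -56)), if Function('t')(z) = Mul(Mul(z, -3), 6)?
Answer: -3146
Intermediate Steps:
Function('t')(z) = Mul(-18, z) (Function('t')(z) = Mul(Mul(-3, z), 6) = Mul(-18, z))
Add(-122, Mul(Function('t')(-3), -56)) = Add(-122, Mul(Mul(-18, -3), -56)) = Add(-122, Mul(54, -56)) = Add(-122, -3024) = -3146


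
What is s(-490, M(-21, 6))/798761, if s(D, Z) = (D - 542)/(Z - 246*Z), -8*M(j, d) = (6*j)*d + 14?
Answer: 4128/72603381095 ≈ 5.6857e-8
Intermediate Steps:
M(j, d) = -7/4 - 3*d*j/4 (M(j, d) = -((6*j)*d + 14)/8 = -(6*d*j + 14)/8 = -(14 + 6*d*j)/8 = -7/4 - 3*d*j/4)
s(D, Z) = -(-542 + D)/(245*Z) (s(D, Z) = (-542 + D)/((-245*Z)) = (-542 + D)*(-1/(245*Z)) = -(-542 + D)/(245*Z))
s(-490, M(-21, 6))/798761 = ((542 - 1*(-490))/(245*(-7/4 - ¾*6*(-21))))/798761 = ((542 + 490)/(245*(-7/4 + 189/2)))*(1/798761) = ((1/245)*1032/(371/4))*(1/798761) = ((1/245)*(4/371)*1032)*(1/798761) = (4128/90895)*(1/798761) = 4128/72603381095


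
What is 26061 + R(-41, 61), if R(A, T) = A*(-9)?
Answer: 26430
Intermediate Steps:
R(A, T) = -9*A
26061 + R(-41, 61) = 26061 - 9*(-41) = 26061 + 369 = 26430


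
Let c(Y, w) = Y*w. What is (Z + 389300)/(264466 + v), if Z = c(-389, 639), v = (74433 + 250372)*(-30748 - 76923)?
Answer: -140729/34971814689 ≈ -4.0241e-6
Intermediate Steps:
v = -34972079155 (v = 324805*(-107671) = -34972079155)
Z = -248571 (Z = -389*639 = -248571)
(Z + 389300)/(264466 + v) = (-248571 + 389300)/(264466 - 34972079155) = 140729/(-34971814689) = 140729*(-1/34971814689) = -140729/34971814689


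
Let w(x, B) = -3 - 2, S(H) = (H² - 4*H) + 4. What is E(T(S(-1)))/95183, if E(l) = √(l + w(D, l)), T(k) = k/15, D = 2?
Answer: I*√110/475915 ≈ 2.2038e-5*I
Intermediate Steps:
S(H) = 4 + H² - 4*H
w(x, B) = -5
T(k) = k/15 (T(k) = k*(1/15) = k/15)
E(l) = √(-5 + l) (E(l) = √(l - 5) = √(-5 + l))
E(T(S(-1)))/95183 = √(-5 + (4 + (-1)² - 4*(-1))/15)/95183 = √(-5 + (4 + 1 + 4)/15)*(1/95183) = √(-5 + (1/15)*9)*(1/95183) = √(-5 + ⅗)*(1/95183) = √(-22/5)*(1/95183) = (I*√110/5)*(1/95183) = I*√110/475915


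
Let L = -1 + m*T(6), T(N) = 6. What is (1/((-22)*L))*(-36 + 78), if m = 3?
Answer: -21/187 ≈ -0.11230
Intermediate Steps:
L = 17 (L = -1 + 3*6 = -1 + 18 = 17)
(1/((-22)*L))*(-36 + 78) = (1/(-22*17))*(-36 + 78) = -1/22*1/17*42 = -1/374*42 = -21/187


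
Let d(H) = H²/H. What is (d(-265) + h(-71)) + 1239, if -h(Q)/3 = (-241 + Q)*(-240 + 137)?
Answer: -95434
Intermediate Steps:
h(Q) = -74469 + 309*Q (h(Q) = -3*(-241 + Q)*(-240 + 137) = -3*(-241 + Q)*(-103) = -3*(24823 - 103*Q) = -74469 + 309*Q)
d(H) = H
(d(-265) + h(-71)) + 1239 = (-265 + (-74469 + 309*(-71))) + 1239 = (-265 + (-74469 - 21939)) + 1239 = (-265 - 96408) + 1239 = -96673 + 1239 = -95434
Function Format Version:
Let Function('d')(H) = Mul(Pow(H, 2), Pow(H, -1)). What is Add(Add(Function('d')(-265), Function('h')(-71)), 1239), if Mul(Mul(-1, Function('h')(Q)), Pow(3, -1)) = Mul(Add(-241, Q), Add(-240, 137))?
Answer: -95434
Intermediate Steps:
Function('h')(Q) = Add(-74469, Mul(309, Q)) (Function('h')(Q) = Mul(-3, Mul(Add(-241, Q), Add(-240, 137))) = Mul(-3, Mul(Add(-241, Q), -103)) = Mul(-3, Add(24823, Mul(-103, Q))) = Add(-74469, Mul(309, Q)))
Function('d')(H) = H
Add(Add(Function('d')(-265), Function('h')(-71)), 1239) = Add(Add(-265, Add(-74469, Mul(309, -71))), 1239) = Add(Add(-265, Add(-74469, -21939)), 1239) = Add(Add(-265, -96408), 1239) = Add(-96673, 1239) = -95434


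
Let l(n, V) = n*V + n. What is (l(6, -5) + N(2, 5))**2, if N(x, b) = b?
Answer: 361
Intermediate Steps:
l(n, V) = n + V*n (l(n, V) = V*n + n = n + V*n)
(l(6, -5) + N(2, 5))**2 = (6*(1 - 5) + 5)**2 = (6*(-4) + 5)**2 = (-24 + 5)**2 = (-19)**2 = 361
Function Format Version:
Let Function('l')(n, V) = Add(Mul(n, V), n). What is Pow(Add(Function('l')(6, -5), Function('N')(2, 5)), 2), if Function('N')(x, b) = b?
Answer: 361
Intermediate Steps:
Function('l')(n, V) = Add(n, Mul(V, n)) (Function('l')(n, V) = Add(Mul(V, n), n) = Add(n, Mul(V, n)))
Pow(Add(Function('l')(6, -5), Function('N')(2, 5)), 2) = Pow(Add(Mul(6, Add(1, -5)), 5), 2) = Pow(Add(Mul(6, -4), 5), 2) = Pow(Add(-24, 5), 2) = Pow(-19, 2) = 361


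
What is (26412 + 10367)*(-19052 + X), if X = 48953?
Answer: 1099728879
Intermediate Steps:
(26412 + 10367)*(-19052 + X) = (26412 + 10367)*(-19052 + 48953) = 36779*29901 = 1099728879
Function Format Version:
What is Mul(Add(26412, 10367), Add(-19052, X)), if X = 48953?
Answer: 1099728879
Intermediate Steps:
Mul(Add(26412, 10367), Add(-19052, X)) = Mul(Add(26412, 10367), Add(-19052, 48953)) = Mul(36779, 29901) = 1099728879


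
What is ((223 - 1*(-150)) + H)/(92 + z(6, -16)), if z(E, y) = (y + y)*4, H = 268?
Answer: -641/36 ≈ -17.806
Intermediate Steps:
z(E, y) = 8*y (z(E, y) = (2*y)*4 = 8*y)
((223 - 1*(-150)) + H)/(92 + z(6, -16)) = ((223 - 1*(-150)) + 268)/(92 + 8*(-16)) = ((223 + 150) + 268)/(92 - 128) = (373 + 268)/(-36) = 641*(-1/36) = -641/36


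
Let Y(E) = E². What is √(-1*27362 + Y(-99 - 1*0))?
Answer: I*√17561 ≈ 132.52*I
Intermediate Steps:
√(-1*27362 + Y(-99 - 1*0)) = √(-1*27362 + (-99 - 1*0)²) = √(-27362 + (-99 + 0)²) = √(-27362 + (-99)²) = √(-27362 + 9801) = √(-17561) = I*√17561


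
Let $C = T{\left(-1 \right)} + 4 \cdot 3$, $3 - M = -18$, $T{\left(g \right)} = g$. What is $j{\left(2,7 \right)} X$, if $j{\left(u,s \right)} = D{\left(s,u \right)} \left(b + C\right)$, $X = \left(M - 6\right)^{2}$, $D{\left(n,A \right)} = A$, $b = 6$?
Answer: $7650$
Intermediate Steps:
$M = 21$ ($M = 3 - -18 = 3 + 18 = 21$)
$C = 11$ ($C = -1 + 4 \cdot 3 = -1 + 12 = 11$)
$X = 225$ ($X = \left(21 - 6\right)^{2} = 15^{2} = 225$)
$j{\left(u,s \right)} = 17 u$ ($j{\left(u,s \right)} = u \left(6 + 11\right) = u 17 = 17 u$)
$j{\left(2,7 \right)} X = 17 \cdot 2 \cdot 225 = 34 \cdot 225 = 7650$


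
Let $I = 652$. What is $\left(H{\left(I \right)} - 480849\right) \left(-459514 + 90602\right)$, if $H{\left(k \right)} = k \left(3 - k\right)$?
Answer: $333495341264$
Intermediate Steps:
$\left(H{\left(I \right)} - 480849\right) \left(-459514 + 90602\right) = \left(652 \left(3 - 652\right) - 480849\right) \left(-459514 + 90602\right) = \left(652 \left(3 - 652\right) - 480849\right) \left(-368912\right) = \left(652 \left(-649\right) - 480849\right) \left(-368912\right) = \left(-423148 - 480849\right) \left(-368912\right) = \left(-903997\right) \left(-368912\right) = 333495341264$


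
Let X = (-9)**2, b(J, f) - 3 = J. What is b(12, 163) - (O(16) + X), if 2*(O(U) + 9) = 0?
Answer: -57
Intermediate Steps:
O(U) = -9 (O(U) = -9 + (1/2)*0 = -9 + 0 = -9)
b(J, f) = 3 + J
X = 81
b(12, 163) - (O(16) + X) = (3 + 12) - (-9 + 81) = 15 - 1*72 = 15 - 72 = -57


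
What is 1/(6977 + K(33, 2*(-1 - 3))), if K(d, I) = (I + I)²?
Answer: 1/7233 ≈ 0.00013826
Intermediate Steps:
K(d, I) = 4*I² (K(d, I) = (2*I)² = 4*I²)
1/(6977 + K(33, 2*(-1 - 3))) = 1/(6977 + 4*(2*(-1 - 3))²) = 1/(6977 + 4*(2*(-4))²) = 1/(6977 + 4*(-8)²) = 1/(6977 + 4*64) = 1/(6977 + 256) = 1/7233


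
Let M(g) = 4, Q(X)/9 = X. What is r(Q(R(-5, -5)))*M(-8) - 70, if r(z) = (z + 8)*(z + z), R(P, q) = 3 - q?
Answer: 46010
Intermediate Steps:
Q(X) = 9*X
r(z) = 2*z*(8 + z) (r(z) = (8 + z)*(2*z) = 2*z*(8 + z))
r(Q(R(-5, -5)))*M(-8) - 70 = (2*(9*(3 - 1*(-5)))*(8 + 9*(3 - 1*(-5))))*4 - 70 = (2*(9*(3 + 5))*(8 + 9*(3 + 5)))*4 - 70 = (2*(9*8)*(8 + 9*8))*4 - 70 = (2*72*(8 + 72))*4 - 70 = (2*72*80)*4 - 70 = 11520*4 - 70 = 46080 - 70 = 46010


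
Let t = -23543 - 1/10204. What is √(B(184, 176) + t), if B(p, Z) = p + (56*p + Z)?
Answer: I*√335245575667/5102 ≈ 113.49*I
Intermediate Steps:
B(p, Z) = Z + 57*p (B(p, Z) = p + (Z + 56*p) = Z + 57*p)
t = -240232773/10204 (t = -23543 - 1*1/10204 = -23543 - 1/10204 = -240232773/10204 ≈ -23543.)
√(B(184, 176) + t) = √((176 + 57*184) - 240232773/10204) = √((176 + 10488) - 240232773/10204) = √(10664 - 240232773/10204) = √(-131417317/10204) = I*√335245575667/5102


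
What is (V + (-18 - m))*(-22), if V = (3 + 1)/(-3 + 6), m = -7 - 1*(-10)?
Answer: 1298/3 ≈ 432.67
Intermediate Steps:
m = 3 (m = -7 + 10 = 3)
V = 4/3 ≈ 1.3333
(V + (-18 - m))*(-22) = (4/3 + (-18 - 1*3))*(-22) = (4/3 + (-18 - 3))*(-22) = (4/3 - 21)*(-22) = -59/3*(-22) = 1298/3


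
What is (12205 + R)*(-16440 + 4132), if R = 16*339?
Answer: -216977732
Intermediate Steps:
R = 5424
(12205 + R)*(-16440 + 4132) = (12205 + 5424)*(-16440 + 4132) = 17629*(-12308) = -216977732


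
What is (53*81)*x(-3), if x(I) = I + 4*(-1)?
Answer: -30051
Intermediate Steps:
x(I) = -4 + I (x(I) = I - 4 = -4 + I)
(53*81)*x(-3) = (53*81)*(-4 - 3) = 4293*(-7) = -30051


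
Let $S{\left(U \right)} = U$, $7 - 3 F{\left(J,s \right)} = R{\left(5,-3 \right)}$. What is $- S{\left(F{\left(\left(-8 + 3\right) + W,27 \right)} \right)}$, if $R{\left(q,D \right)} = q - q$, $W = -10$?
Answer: $- \frac{7}{3} \approx -2.3333$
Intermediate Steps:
$R{\left(q,D \right)} = 0$
$F{\left(J,s \right)} = \frac{7}{3}$ ($F{\left(J,s \right)} = \frac{7}{3} - 0 = \frac{7}{3} + 0 = \frac{7}{3}$)
$- S{\left(F{\left(\left(-8 + 3\right) + W,27 \right)} \right)} = \left(-1\right) \frac{7}{3} = - \frac{7}{3}$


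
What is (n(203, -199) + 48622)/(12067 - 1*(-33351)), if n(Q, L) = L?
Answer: 48423/45418 ≈ 1.0662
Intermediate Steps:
(n(203, -199) + 48622)/(12067 - 1*(-33351)) = (-199 + 48622)/(12067 - 1*(-33351)) = 48423/(12067 + 33351) = 48423/45418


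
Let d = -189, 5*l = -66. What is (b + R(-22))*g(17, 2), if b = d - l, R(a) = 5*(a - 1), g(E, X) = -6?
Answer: 8724/5 ≈ 1744.8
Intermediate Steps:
l = -66/5 (l = (⅕)*(-66) = -66/5 ≈ -13.200)
R(a) = -5 + 5*a (R(a) = 5*(-1 + a) = -5 + 5*a)
b = -879/5 (b = -189 - 1*(-66/5) = -189 + 66/5 = -879/5 ≈ -175.80)
(b + R(-22))*g(17, 2) = (-879/5 + (-5 + 5*(-22)))*(-6) = (-879/5 + (-5 - 110))*(-6) = (-879/5 - 115)*(-6) = -1454/5*(-6) = 8724/5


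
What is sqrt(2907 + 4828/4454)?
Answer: sqrt(49905629)/131 ≈ 53.927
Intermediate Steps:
sqrt(2907 + 4828/4454) = sqrt(2907 + 4828*(1/4454)) = sqrt(2907 + 142/131) = sqrt(380959/131) = sqrt(49905629)/131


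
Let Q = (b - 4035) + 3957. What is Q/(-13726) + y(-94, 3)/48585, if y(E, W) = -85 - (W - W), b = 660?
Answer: -2944318/66687771 ≈ -0.044151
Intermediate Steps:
Q = 582 (Q = (660 - 4035) + 3957 = -3375 + 3957 = 582)
y(E, W) = -85 (y(E, W) = -85 - 1*0 = -85 + 0 = -85)
Q/(-13726) + y(-94, 3)/48585 = 582/(-13726) - 85/48585 = 582*(-1/13726) - 85*1/48585 = -291/6863 - 17/9717 = -2944318/66687771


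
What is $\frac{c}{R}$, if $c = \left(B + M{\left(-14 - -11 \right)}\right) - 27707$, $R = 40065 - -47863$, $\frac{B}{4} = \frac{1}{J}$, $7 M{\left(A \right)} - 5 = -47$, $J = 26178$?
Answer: $- \frac{362735455}{1150889592} \approx -0.31518$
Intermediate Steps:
$M{\left(A \right)} = -6$ ($M{\left(A \right)} = \frac{5}{7} + \frac{1}{7} \left(-47\right) = \frac{5}{7} - \frac{47}{7} = -6$)
$B = \frac{2}{13089}$ ($B = \frac{4}{26178} = 4 \cdot \frac{1}{26178} = \frac{2}{13089} \approx 0.0001528$)
$R = 87928$ ($R = 40065 + 47863 = 87928$)
$c = - \frac{362735455}{13089}$ ($c = \left(\frac{2}{13089} - 6\right) - 27707 = - \frac{78532}{13089} - 27707 = - \frac{362735455}{13089} \approx -27713.0$)
$\frac{c}{R} = - \frac{362735455}{13089 \cdot 87928} = \left(- \frac{362735455}{13089}\right) \frac{1}{87928} = - \frac{362735455}{1150889592}$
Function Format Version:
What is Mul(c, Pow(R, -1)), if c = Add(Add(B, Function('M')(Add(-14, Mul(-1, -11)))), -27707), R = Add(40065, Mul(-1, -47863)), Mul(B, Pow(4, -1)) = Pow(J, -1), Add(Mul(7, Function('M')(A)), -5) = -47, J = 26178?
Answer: Rational(-362735455, 1150889592) ≈ -0.31518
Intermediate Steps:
Function('M')(A) = -6 (Function('M')(A) = Add(Rational(5, 7), Mul(Rational(1, 7), -47)) = Add(Rational(5, 7), Rational(-47, 7)) = -6)
B = Rational(2, 13089) (B = Mul(4, Pow(26178, -1)) = Mul(4, Rational(1, 26178)) = Rational(2, 13089) ≈ 0.00015280)
R = 87928 (R = Add(40065, 47863) = 87928)
c = Rational(-362735455, 13089) (c = Add(Add(Rational(2, 13089), -6), -27707) = Add(Rational(-78532, 13089), -27707) = Rational(-362735455, 13089) ≈ -27713.)
Mul(c, Pow(R, -1)) = Mul(Rational(-362735455, 13089), Pow(87928, -1)) = Mul(Rational(-362735455, 13089), Rational(1, 87928)) = Rational(-362735455, 1150889592)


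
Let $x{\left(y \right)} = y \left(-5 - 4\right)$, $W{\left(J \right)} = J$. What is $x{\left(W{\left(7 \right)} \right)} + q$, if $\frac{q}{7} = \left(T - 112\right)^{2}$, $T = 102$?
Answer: $637$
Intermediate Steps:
$x{\left(y \right)} = - 9 y$ ($x{\left(y \right)} = y \left(-9\right) = - 9 y$)
$q = 700$ ($q = 7 \left(102 - 112\right)^{2} = 7 \left(-10\right)^{2} = 7 \cdot 100 = 700$)
$x{\left(W{\left(7 \right)} \right)} + q = \left(-9\right) 7 + 700 = -63 + 700 = 637$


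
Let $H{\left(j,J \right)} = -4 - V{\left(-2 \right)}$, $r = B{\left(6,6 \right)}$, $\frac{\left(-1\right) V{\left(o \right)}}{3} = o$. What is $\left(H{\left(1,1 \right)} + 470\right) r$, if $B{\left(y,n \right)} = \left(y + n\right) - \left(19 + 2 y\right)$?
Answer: $-8740$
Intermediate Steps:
$B{\left(y,n \right)} = -19 + n - y$ ($B{\left(y,n \right)} = \left(n + y\right) - \left(19 + 2 y\right) = -19 + n - y$)
$V{\left(o \right)} = - 3 o$
$r = -19$ ($r = -19 + 6 - 6 = -19$)
$H{\left(j,J \right)} = -10$ ($H{\left(j,J \right)} = -4 - \left(-3\right) \left(-2\right) = -4 - 6 = -10$)
$\left(H{\left(1,1 \right)} + 470\right) r = \left(-10 + 470\right) \left(-19\right) = 460 \left(-19\right) = -8740$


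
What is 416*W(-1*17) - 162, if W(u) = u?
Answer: -7234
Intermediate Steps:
416*W(-1*17) - 162 = 416*(-1*17) - 162 = 416*(-17) - 162 = -7072 - 162 = -7234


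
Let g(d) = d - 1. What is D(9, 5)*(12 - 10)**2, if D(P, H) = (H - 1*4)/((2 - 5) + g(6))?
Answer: 2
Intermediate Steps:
g(d) = -1 + d
D(P, H) = -2 + H/2 (D(P, H) = (H - 1*4)/((2 - 5) + (-1 + 6)) = (H - 4)/(-3 + 5) = (-4 + H)/2 = (-4 + H)*(1/2) = -2 + H/2)
D(9, 5)*(12 - 10)**2 = (-2 + (1/2)*5)*(12 - 10)**2 = (-2 + 5/2)*2**2 = (1/2)*4 = 2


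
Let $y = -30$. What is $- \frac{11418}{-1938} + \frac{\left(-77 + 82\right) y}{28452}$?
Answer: $\frac{9015951}{1531666} \approx 5.8864$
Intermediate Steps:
$- \frac{11418}{-1938} + \frac{\left(-77 + 82\right) y}{28452} = - \frac{11418}{-1938} + \frac{\left(-77 + 82\right) \left(-30\right)}{28452} = \left(-11418\right) \left(- \frac{1}{1938}\right) + 5 \left(-30\right) \frac{1}{28452} = \frac{1903}{323} - \frac{25}{4742} = \frac{9015951}{1531666}$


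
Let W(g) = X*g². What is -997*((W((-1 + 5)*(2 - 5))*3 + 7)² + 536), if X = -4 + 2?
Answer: -732780045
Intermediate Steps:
X = -2
W(g) = -2*g²
-997*((W((-1 + 5)*(2 - 5))*3 + 7)² + 536) = -997*((-2*(-1 + 5)²*(2 - 5)²*3 + 7)² + 536) = -997*((-2*(4*(-3))²*3 + 7)² + 536) = -997*((-2*(-12)²*3 + 7)² + 536) = -997*((-2*144*3 + 7)² + 536) = -997*((-288*3 + 7)² + 536) = -997*((-864 + 7)² + 536) = -997*((-857)² + 536) = -997*(734449 + 536) = -997*734985 = -732780045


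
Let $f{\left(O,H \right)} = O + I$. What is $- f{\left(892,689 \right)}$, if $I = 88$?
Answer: $-980$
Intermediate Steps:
$f{\left(O,H \right)} = 88 + O$ ($f{\left(O,H \right)} = O + 88 = 88 + O$)
$- f{\left(892,689 \right)} = - (88 + 892) = \left(-1\right) 980 = -980$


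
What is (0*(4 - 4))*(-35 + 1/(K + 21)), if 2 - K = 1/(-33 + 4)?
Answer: 0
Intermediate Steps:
K = 59/29 (K = 2 - 1/(-33 + 4) = 2 - 1/(-29) = 2 - 1*(-1/29) = 2 + 1/29 = 59/29 ≈ 2.0345)
(0*(4 - 4))*(-35 + 1/(K + 21)) = (0*(4 - 4))*(-35 + 1/(59/29 + 21)) = (0*0)*(-35 + 1/(668/29)) = 0*(-35 + 29/668) = 0*(-23351/668) = 0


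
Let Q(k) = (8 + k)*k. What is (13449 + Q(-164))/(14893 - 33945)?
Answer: -39033/19052 ≈ -2.0488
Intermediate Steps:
Q(k) = k*(8 + k)
(13449 + Q(-164))/(14893 - 33945) = (13449 - 164*(8 - 164))/(14893 - 33945) = (13449 - 164*(-156))/(-19052) = (13449 + 25584)*(-1/19052) = 39033*(-1/19052) = -39033/19052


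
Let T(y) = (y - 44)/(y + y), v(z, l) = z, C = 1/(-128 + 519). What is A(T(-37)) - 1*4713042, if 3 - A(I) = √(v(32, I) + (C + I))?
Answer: -4713039 - √27708153222/28934 ≈ -4.7130e+6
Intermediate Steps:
C = 1/391 ≈ 0.0025575
T(y) = (-44 + y)/(2*y) (T(y) = (-44 + y)/((2*y)) = (-44 + y)*(1/(2*y)) = (-44 + y)/(2*y))
A(I) = 3 - √(12513/391 + I) (A(I) = 3 - √(32 + (1/391 + I)) = 3 - √(12513/391 + I))
A(T(-37)) - 1*4713042 = (3 - √(4892583 + 152881*((½)*(-44 - 37)/(-37)))/391) - 1*4713042 = (3 - √(4892583 + 152881*((½)*(-1/37)*(-81)))/391) - 4713042 = (3 - √(4892583 + 152881*(81/74))/391) - 4713042 = (3 - √(4892583 + 12383361/74)/391) - 4713042 = (3 - √27708153222/28934) - 4713042 = -4713039 - √27708153222/28934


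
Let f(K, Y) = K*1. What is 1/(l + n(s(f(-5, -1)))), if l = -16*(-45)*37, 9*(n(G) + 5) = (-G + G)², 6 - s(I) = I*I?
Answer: 1/26635 ≈ 3.7545e-5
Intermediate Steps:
f(K, Y) = K
s(I) = 6 - I² (s(I) = 6 - I*I = 6 - I²)
n(G) = -5 (n(G) = -5 + (-G + G)²/9 = -5 + (⅑)*0² = -5 + (⅑)*0 = -5 + 0 = -5)
l = 26640 (l = 720*37 = 26640)
1/(l + n(s(f(-5, -1)))) = 1/(26640 - 5) = 1/26635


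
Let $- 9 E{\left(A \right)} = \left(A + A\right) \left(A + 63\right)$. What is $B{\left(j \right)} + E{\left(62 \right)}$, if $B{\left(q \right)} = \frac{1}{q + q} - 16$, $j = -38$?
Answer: $- \frac{1188953}{684} \approx -1738.2$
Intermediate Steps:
$E{\left(A \right)} = - \frac{2 A \left(63 + A\right)}{9}$ ($E{\left(A \right)} = - \frac{\left(A + A\right) \left(A + 63\right)}{9} = - \frac{2 A \left(63 + A\right)}{9}$)
$B{\left(q \right)} = -16 + \frac{1}{2 q}$ ($B{\left(q \right)} = \frac{1}{2 q} - 16 = -16 + \frac{1}{2 q}$)
$B{\left(j \right)} + E{\left(62 \right)} = \left(-16 + \frac{1}{2 \left(-38\right)}\right) - \frac{124 \left(63 + 62\right)}{9} = \left(-16 + \frac{1}{2} \left(- \frac{1}{38}\right)\right) - \frac{124}{9} \cdot 125 = \left(-16 - \frac{1}{76}\right) - \frac{15500}{9} = - \frac{1217}{76} - \frac{15500}{9} = - \frac{1188953}{684}$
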